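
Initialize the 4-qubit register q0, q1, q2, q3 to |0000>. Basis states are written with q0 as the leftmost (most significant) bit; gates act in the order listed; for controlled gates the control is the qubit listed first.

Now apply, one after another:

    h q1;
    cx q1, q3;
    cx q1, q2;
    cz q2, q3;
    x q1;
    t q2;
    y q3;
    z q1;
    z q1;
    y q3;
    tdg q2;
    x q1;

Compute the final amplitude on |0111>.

|0111> carries amplitude -sqrt(2)/2 in the final state. Key observation: the block from step 5 through step 12 cancels to the identity and can be dropped.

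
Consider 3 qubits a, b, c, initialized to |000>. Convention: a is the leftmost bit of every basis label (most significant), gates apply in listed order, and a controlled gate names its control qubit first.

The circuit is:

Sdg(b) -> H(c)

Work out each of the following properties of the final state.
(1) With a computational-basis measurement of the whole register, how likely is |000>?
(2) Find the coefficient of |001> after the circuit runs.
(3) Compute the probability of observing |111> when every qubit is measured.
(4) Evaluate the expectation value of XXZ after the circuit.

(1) The probability of measuring |000> is 1/2.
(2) |001> carries amplitude sqrt(2)/2 in the final state.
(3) Outcome |111> occurs with probability 0.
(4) The observable XXZ averages to 0.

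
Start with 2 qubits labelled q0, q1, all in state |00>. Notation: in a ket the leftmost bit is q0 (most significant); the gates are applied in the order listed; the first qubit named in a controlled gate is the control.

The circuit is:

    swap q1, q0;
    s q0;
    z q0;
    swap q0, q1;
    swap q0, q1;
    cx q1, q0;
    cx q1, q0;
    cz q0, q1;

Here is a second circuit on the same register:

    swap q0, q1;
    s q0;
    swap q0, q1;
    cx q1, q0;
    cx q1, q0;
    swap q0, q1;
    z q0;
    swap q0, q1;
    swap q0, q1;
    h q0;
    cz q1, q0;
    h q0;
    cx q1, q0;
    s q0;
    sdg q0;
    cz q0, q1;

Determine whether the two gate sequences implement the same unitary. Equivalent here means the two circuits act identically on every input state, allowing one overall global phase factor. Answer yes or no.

Yes — the two circuits implement the same unitary up to a global phase.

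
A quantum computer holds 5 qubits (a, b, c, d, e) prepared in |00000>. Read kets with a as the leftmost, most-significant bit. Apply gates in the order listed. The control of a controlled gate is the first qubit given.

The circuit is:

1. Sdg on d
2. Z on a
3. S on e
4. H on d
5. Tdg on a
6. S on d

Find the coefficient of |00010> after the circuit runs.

|00010> carries amplitude sqrt(2)*I/2 in the final state.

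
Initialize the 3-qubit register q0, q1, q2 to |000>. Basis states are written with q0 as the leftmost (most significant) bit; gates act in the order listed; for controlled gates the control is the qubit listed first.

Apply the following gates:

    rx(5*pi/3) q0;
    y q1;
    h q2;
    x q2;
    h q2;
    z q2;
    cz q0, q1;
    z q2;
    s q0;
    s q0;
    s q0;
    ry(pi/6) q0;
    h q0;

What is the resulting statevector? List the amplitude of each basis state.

After the circuit, the state carries amplitude -I/2 on |010>, -sqrt(3)*I/2 on |110>, and 0 on every other basis state. Key observation: the block from step 3 through step 6 cancels to the identity and can be dropped.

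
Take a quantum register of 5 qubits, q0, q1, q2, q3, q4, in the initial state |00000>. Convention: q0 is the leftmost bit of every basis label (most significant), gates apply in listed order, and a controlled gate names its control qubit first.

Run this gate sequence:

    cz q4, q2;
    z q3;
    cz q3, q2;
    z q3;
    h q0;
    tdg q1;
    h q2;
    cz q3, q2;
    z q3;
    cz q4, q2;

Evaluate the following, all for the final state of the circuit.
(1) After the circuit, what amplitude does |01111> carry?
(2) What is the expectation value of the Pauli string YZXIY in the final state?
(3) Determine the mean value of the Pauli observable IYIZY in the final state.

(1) The amplitude on |01111> is 0.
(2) The observable YZXIY averages to 0.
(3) In the final state, IYIZY has expectation 0.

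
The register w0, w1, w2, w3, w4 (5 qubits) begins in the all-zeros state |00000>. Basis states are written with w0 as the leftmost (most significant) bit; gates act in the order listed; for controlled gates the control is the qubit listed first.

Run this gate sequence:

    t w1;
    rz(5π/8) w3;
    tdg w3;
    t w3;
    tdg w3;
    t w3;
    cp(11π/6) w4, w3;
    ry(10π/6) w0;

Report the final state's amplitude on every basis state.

After the circuit, the state carries amplitude sqrt(3)*exp(11*I*pi/16)/2 on |00000>, -exp(11*I*pi/16)/2 on |10000>, and 0 on every other basis state.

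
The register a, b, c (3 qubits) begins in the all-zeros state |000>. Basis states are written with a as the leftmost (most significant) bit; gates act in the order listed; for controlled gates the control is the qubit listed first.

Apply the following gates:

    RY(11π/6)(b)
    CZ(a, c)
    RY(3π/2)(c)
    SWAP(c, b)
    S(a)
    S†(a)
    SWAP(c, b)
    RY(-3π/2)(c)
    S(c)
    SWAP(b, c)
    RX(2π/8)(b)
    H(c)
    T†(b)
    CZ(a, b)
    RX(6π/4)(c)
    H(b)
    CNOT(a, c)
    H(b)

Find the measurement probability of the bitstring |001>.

A full measurement returns |001> with probability sqrt(2)/8 + 1/4. Key observation: steps 3-8 multiply out to the identity, so the circuit reduces to the remaining gates.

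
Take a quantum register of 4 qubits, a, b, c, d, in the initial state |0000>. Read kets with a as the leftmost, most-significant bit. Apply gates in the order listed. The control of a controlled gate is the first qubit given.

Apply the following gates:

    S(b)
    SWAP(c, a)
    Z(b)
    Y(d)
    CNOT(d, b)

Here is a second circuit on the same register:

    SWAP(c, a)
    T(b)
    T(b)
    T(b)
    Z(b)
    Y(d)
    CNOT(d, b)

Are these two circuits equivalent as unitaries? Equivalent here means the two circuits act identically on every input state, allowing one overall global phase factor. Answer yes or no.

No, they are not equivalent — no single phase factor reconciles the two unitaries.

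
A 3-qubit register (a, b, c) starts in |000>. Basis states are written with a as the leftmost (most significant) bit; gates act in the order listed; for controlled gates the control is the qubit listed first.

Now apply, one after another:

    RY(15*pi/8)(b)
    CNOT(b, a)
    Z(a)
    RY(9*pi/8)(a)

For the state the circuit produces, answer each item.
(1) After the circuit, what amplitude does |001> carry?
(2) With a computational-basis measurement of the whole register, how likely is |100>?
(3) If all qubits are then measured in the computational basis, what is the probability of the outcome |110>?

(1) The final state's coefficient on |001> equals 0.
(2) A full measurement returns |100> with probability (sqrt(sqrt(2) + 2) + 2)**2/16.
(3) The probability of measuring |110> is (2 - sqrt(sqrt(2) + 2))**2/16.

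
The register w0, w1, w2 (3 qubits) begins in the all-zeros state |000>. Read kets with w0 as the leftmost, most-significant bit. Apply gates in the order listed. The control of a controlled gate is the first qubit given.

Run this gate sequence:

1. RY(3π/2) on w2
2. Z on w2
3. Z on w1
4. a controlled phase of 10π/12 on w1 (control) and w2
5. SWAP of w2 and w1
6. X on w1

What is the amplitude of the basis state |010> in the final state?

The amplitude on |010> is -sqrt(2)/2.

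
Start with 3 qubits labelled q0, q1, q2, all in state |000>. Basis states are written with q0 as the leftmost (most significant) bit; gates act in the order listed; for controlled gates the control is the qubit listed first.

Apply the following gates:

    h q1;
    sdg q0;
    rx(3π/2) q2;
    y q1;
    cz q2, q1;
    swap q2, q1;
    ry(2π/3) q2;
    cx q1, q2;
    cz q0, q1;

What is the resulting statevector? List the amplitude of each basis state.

The final amplitudes are I*(1 + sqrt(3))/4 on |000>, I*(-1 + sqrt(3))/4 on |001>, -sqrt(3)/4 - 1/4 on |010>, -1/4 + sqrt(3)/4 on |011>, 0 on |100>, 0 on |101>, 0 on |110>, 0 on |111>.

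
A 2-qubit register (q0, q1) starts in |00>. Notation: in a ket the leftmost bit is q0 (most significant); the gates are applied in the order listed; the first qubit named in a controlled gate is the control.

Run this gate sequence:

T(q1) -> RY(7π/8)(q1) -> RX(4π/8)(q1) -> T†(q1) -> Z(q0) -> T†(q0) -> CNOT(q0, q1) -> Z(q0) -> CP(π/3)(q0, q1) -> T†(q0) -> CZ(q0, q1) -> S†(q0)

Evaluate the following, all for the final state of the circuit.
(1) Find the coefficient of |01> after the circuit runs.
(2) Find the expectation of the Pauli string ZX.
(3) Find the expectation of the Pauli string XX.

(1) |01> carries amplitude -sqrt(2)*exp(11*I*pi/16)/2 in the final state.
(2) In the final state, ZX has expectation sqrt(2)*(sqrt(2 - sqrt(2)) + sqrt(sqrt(2) + 2))/4.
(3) The expectation value of XX is 0.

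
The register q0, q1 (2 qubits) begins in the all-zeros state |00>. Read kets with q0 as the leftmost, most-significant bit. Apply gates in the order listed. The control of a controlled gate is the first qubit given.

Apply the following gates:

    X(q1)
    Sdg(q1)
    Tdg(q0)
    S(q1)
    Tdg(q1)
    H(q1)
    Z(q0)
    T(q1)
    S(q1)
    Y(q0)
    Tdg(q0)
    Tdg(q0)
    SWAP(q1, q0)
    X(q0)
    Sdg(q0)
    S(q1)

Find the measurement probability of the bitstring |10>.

Outcome |10> occurs with probability 0.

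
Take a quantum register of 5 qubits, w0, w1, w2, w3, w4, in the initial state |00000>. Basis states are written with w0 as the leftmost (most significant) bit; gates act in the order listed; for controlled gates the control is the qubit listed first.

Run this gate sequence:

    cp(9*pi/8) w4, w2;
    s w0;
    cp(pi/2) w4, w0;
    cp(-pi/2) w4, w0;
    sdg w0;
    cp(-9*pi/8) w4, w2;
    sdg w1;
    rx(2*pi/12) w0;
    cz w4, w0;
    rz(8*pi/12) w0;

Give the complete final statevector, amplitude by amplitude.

The final amplitudes are (-sqrt(6) - sqrt(2))*exp(2*I*pi/3)/4 on |00000>, (-sqrt(6) + sqrt(2))*exp(5*I*pi/6)/4 on |10000>, and 0 on every other basis state.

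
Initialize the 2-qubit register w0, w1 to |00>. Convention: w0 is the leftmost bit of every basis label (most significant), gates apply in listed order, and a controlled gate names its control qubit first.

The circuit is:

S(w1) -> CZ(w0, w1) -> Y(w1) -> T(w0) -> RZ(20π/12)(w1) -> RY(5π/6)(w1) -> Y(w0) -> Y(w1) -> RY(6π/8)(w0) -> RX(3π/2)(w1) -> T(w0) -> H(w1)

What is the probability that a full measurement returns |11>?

Outcome |11> occurs with probability 1/8 - sqrt(2)/16.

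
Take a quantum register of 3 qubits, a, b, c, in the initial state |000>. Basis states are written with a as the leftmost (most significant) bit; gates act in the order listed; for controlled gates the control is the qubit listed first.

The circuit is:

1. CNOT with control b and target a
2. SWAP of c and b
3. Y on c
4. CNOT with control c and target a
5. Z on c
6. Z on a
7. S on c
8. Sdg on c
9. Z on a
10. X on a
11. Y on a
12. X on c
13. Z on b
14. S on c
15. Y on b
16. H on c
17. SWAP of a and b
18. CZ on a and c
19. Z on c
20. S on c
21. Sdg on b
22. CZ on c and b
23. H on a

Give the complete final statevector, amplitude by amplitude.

The resulting statevector has amplitude 0 on |000>, 0 on |001>, 1/2 on |010>, -I/2 on |011>, 0 on |100>, 0 on |101>, -1/2 on |110>, I/2 on |111>.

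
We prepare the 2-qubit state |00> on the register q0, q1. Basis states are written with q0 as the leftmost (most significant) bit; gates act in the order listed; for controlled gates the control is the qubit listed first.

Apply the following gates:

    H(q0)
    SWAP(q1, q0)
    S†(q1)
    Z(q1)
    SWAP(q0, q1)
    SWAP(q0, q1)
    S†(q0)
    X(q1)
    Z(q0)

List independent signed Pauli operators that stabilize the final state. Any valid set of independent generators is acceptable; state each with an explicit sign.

The stabilizer group can be generated by -IY, +ZI, among other valid generating sets.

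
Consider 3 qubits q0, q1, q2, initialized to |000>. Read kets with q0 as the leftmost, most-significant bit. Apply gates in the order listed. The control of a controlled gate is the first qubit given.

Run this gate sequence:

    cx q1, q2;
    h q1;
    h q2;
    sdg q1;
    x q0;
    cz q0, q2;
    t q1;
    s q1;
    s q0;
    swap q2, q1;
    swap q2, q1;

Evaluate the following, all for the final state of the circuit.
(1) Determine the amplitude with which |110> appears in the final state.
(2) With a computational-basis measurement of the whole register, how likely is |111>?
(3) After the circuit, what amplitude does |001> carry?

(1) |110> carries amplitude exp(3*I*pi/4)/2 in the final state. Key observation: gates 10-11 undo each other exactly, leaving only the rest of the circuit to track.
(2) The probability of measuring |111> is 1/4.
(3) The amplitude on |001> is 0.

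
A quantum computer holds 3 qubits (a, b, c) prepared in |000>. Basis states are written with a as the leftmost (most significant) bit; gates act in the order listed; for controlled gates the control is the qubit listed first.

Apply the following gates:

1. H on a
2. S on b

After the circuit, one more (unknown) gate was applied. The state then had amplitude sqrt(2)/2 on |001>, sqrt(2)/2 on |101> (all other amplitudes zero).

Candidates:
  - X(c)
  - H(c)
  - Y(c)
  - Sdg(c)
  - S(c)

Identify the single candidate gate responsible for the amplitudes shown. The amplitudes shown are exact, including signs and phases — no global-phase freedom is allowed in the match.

The applied gate was X(c).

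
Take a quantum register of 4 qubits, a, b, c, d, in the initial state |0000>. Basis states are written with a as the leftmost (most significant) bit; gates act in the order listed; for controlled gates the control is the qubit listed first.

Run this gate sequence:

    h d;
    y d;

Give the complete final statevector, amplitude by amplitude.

The final amplitudes are -sqrt(2)*I/2 on |0000>, sqrt(2)*I/2 on |0001>, and 0 on every other basis state.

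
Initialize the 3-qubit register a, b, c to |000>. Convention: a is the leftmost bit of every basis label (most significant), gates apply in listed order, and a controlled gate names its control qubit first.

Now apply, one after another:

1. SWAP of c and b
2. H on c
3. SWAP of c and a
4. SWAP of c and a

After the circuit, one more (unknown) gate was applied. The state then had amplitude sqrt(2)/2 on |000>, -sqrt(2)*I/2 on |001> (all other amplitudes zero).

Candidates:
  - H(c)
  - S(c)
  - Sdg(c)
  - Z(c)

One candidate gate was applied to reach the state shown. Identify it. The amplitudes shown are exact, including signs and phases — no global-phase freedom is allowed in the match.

The applied gate was Sdg(c). Key observation: the block from step 3 through step 4 cancels to the identity and can be dropped.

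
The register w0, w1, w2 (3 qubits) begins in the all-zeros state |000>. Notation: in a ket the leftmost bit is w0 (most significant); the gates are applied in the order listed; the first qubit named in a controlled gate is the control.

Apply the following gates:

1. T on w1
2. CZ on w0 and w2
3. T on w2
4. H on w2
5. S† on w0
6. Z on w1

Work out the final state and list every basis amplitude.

The resulting statevector has amplitude sqrt(2)/2 on |000>, sqrt(2)/2 on |001>, and 0 on every other basis state.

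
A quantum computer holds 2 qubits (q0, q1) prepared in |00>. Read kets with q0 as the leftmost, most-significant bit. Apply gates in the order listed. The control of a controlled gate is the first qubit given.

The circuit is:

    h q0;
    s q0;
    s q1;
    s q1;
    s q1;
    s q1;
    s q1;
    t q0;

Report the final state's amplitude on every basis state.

The resulting statevector has amplitude sqrt(2)/2 on |00>, 0 on |01>, sqrt(2)*exp(3*I*pi/4)/2 on |10>, 0 on |11>. Key observation: steps 3-6 multiply out to the identity, so the circuit reduces to the remaining gates.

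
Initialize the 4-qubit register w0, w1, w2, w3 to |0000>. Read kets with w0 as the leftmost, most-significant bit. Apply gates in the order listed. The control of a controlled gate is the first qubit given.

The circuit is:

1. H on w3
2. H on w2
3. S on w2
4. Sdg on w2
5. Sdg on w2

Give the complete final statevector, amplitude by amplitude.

The final amplitudes are 1/2 on |0000>, 1/2 on |0001>, -I/2 on |0010>, -I/2 on |0011>, and 0 on every other basis state. Key observation: gates 3-4 undo each other exactly, leaving only the rest of the circuit to track.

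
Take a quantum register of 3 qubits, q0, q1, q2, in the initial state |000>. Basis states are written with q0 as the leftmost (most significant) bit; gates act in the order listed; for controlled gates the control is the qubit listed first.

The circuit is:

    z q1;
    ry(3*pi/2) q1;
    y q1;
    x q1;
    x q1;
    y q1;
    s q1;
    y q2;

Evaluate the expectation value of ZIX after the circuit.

The expectation value of ZIX is 0.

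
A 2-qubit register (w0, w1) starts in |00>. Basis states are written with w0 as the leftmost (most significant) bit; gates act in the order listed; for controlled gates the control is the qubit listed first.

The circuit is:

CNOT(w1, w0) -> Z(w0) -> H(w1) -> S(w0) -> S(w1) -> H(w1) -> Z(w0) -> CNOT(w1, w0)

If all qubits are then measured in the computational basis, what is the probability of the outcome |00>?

Outcome |00> occurs with probability 1/2.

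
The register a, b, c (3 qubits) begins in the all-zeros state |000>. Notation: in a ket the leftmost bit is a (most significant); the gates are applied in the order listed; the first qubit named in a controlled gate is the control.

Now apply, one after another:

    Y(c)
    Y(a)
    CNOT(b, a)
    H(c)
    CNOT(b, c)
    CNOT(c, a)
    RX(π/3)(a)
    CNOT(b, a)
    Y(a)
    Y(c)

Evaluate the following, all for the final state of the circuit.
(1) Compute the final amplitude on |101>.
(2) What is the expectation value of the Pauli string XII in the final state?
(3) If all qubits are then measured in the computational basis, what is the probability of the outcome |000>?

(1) The amplitude on |101> is -sqrt(2)*I/4.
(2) The expectation value of XII is 0.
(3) Outcome |000> occurs with probability 1/8.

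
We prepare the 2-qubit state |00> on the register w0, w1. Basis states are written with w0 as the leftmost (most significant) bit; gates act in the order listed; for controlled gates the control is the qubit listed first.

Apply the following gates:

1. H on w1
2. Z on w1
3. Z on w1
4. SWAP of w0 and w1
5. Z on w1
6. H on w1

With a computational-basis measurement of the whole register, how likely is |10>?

Outcome |10> occurs with probability 1/4.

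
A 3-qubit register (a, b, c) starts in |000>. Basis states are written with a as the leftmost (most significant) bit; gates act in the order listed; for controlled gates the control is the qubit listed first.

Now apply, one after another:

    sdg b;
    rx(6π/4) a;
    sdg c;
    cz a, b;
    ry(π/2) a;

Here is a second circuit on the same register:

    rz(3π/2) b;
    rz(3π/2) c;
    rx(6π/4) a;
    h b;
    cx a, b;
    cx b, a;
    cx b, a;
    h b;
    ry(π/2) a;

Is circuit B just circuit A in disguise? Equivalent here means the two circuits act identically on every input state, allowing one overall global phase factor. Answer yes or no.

Yes: on every input state the two circuits agree up to one overall phase factor.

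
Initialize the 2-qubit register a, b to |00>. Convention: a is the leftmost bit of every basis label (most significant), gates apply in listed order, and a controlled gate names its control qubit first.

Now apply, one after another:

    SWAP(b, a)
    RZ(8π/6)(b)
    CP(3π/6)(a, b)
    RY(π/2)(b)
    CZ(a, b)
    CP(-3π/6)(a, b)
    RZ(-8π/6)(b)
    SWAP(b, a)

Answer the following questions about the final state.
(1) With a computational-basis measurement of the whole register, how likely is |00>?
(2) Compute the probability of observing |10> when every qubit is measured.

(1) A full measurement returns |00> with probability 1/2.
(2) A full measurement returns |10> with probability 1/2.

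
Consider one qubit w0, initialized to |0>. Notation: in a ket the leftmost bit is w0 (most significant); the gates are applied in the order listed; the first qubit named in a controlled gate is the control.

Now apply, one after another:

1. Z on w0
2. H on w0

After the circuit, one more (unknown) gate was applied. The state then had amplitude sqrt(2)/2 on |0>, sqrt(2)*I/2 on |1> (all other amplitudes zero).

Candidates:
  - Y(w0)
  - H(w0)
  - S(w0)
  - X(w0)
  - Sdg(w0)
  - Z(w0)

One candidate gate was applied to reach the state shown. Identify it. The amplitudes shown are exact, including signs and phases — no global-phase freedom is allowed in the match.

The applied gate was S(w0).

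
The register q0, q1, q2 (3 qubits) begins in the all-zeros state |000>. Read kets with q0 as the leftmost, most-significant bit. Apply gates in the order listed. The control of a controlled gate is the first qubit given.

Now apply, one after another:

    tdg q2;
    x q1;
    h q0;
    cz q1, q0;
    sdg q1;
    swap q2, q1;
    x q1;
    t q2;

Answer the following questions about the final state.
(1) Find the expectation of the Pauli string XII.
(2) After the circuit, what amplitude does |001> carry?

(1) In the final state, XII has expectation -1.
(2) The final state's coefficient on |001> equals 0.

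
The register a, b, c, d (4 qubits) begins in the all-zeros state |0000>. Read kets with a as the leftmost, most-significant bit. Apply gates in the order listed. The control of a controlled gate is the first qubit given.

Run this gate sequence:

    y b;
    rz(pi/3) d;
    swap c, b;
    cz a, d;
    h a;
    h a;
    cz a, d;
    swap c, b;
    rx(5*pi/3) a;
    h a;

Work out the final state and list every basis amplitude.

The resulting statevector has amplitude (-sqrt(2) + sqrt(6)*I)*exp(5*I*pi/6)/4 on |0100>, (sqrt(2) + sqrt(6)*I)*exp(5*I*pi/6)/4 on |1100>, and 0 on every other basis state. Key observation: the block from step 3 through step 8 cancels to the identity and can be dropped.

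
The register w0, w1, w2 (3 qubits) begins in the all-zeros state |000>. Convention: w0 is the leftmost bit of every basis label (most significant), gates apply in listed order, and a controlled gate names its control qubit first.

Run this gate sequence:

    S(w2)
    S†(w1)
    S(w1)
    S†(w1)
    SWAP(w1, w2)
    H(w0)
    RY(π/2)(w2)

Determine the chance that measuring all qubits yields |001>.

Outcome |001> occurs with probability 1/4. Key observation: the block from step 3 through step 4 cancels to the identity and can be dropped.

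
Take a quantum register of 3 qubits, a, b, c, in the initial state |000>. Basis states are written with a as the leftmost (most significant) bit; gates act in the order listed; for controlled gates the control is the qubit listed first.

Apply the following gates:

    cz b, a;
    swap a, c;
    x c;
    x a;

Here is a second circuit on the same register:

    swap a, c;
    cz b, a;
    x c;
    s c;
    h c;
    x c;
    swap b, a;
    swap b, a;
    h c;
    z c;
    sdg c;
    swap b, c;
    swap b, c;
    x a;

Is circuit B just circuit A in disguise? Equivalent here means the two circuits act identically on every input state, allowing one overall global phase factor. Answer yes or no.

No — the two circuits implement different unitaries, even allowing a global phase.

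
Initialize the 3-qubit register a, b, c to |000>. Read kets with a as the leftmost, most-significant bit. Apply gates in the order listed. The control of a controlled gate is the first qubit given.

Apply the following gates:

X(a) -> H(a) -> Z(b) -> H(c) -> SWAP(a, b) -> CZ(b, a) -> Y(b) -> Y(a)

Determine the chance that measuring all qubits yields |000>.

A full measurement returns |000> with probability 0.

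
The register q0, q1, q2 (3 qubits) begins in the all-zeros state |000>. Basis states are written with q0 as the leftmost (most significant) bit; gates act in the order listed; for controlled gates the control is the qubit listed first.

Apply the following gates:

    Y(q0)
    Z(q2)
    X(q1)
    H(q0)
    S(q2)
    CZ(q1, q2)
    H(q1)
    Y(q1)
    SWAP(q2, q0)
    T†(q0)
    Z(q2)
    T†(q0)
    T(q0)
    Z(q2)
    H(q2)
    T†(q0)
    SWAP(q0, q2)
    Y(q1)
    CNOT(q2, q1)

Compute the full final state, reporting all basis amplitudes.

The resulting statevector has amplitude sqrt(2)*I/2 on |100>, -sqrt(2)*I/2 on |110>, and 0 on every other basis state. Key observation: gates 11-14 undo each other exactly, leaving only the rest of the circuit to track.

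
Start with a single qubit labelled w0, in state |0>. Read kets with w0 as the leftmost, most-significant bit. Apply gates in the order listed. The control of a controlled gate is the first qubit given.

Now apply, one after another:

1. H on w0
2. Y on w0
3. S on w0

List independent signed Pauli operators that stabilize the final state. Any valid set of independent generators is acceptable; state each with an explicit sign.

One valid set of independent stabilizer generators is -Y (any independent generating set of the same group is equally correct).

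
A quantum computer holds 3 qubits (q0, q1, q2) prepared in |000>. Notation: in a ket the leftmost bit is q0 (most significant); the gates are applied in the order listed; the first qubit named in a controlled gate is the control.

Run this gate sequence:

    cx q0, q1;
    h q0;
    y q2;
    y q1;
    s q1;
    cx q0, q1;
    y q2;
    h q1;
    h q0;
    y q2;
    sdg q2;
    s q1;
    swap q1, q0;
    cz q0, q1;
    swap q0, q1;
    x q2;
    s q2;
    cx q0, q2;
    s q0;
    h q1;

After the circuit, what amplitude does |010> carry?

The final state's coefficient on |010> equals -1/2.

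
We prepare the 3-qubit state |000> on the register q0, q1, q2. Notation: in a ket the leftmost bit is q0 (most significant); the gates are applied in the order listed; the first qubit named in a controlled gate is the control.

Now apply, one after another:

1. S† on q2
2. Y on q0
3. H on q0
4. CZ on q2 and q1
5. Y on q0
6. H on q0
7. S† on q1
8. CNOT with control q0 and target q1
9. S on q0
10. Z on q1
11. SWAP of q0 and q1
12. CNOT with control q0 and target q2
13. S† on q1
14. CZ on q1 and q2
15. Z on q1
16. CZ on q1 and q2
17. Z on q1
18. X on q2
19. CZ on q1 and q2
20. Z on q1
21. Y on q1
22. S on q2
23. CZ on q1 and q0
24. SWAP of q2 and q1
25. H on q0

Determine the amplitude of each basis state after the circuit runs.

The final amplitudes are sqrt(2)/2 on |011>, sqrt(2)/2 on |111>, and 0 on every other basis state.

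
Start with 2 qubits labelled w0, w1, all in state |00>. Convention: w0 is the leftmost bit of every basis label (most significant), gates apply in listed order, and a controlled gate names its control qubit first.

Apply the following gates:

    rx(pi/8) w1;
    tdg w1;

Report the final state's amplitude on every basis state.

The resulting statevector has amplitude cos(pi/16) on |00>, -exp(I*pi/4)*sin(pi/16) on |01>, 0 on |10>, 0 on |11>.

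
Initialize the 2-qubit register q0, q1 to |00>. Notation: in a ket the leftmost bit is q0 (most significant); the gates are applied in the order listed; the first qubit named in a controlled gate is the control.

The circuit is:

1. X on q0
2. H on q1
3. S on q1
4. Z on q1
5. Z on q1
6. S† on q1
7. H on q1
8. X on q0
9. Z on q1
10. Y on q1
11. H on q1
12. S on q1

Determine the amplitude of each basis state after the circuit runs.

After the circuit, the state carries amplitude sqrt(2)*I/2 on |00>, sqrt(2)/2 on |01>, 0 on |10>, 0 on |11>.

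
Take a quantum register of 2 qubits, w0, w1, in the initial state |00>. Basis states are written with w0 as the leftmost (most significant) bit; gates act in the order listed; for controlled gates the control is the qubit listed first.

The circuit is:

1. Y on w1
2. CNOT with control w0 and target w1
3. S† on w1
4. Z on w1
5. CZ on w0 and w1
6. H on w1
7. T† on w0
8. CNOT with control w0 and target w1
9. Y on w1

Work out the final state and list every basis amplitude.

The resulting statevector has amplitude -sqrt(2)*I/2 on |00>, -sqrt(2)*I/2 on |01>, 0 on |10>, 0 on |11>.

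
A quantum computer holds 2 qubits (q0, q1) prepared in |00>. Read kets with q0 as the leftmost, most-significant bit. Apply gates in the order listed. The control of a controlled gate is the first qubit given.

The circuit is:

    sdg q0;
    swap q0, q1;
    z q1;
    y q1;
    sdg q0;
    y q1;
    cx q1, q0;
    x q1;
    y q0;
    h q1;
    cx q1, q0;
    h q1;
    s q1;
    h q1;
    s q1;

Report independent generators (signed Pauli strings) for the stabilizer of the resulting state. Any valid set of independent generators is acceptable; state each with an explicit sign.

The final state is stabilized by the group generated by -YZ, -ZX; other independent generating sets are equally valid.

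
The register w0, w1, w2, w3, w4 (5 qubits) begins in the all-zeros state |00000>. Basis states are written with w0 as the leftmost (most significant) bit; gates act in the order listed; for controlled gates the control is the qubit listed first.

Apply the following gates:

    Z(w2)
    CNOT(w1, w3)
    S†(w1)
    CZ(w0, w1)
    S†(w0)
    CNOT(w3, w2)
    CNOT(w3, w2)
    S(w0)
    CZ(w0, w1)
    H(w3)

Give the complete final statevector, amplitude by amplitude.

The final amplitudes are sqrt(2)/2 on |00000>, sqrt(2)/2 on |00010>, and 0 on every other basis state. Key observation: the block from step 4 through step 9 cancels to the identity and can be dropped.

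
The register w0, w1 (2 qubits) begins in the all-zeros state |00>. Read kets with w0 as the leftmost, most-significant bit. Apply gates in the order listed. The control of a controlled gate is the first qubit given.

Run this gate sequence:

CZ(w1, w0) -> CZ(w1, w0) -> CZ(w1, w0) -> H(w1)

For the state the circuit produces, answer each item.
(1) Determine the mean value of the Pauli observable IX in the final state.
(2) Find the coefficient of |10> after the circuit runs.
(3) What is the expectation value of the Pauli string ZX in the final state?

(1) The expectation value of IX is 1.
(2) |10> carries amplitude 0 in the final state.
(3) In the final state, ZX has expectation 1.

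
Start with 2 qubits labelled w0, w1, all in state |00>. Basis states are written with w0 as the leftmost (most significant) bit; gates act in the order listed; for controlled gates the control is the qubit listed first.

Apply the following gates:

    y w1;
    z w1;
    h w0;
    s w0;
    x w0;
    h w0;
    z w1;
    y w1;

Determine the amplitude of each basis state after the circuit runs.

After the circuit, the state carries amplitude 1/2 + I/2 on |00>, 0 on |01>, -1/2 + I/2 on |10>, 0 on |11>.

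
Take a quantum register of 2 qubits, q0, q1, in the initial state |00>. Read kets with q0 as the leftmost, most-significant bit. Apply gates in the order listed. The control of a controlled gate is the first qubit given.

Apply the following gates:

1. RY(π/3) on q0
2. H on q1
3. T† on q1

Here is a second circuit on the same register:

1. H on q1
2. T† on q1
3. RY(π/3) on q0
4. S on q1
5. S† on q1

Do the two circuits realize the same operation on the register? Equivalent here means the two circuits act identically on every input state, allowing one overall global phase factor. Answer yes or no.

Yes, they are equivalent — the unitaries differ by at most a global phase.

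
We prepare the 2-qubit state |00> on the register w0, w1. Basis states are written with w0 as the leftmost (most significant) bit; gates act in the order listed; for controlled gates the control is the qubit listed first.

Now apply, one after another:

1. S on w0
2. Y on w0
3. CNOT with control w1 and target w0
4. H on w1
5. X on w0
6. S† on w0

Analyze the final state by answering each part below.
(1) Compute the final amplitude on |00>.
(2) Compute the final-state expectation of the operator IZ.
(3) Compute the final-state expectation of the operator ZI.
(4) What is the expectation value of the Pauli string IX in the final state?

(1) The final state's coefficient on |00> equals sqrt(2)*I/2.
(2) In the final state, IZ has expectation 0.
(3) The expectation value of ZI is 1.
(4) The observable IX averages to 1.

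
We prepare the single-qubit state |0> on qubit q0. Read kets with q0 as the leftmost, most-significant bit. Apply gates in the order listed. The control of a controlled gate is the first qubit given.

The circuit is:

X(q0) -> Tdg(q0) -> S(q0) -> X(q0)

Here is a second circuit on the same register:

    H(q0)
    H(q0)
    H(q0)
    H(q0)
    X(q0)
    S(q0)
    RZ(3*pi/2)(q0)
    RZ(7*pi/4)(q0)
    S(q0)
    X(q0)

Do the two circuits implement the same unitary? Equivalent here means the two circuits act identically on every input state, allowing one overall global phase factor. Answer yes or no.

Yes, they are equivalent — the unitaries differ by at most a global phase.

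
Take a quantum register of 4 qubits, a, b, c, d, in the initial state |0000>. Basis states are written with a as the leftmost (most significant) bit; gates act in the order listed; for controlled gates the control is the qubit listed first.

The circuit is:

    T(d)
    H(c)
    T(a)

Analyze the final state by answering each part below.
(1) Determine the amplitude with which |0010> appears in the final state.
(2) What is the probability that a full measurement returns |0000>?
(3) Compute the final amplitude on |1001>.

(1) The final state's coefficient on |0010> equals sqrt(2)/2.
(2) Outcome |0000> occurs with probability 1/2.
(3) The amplitude on |1001> is 0.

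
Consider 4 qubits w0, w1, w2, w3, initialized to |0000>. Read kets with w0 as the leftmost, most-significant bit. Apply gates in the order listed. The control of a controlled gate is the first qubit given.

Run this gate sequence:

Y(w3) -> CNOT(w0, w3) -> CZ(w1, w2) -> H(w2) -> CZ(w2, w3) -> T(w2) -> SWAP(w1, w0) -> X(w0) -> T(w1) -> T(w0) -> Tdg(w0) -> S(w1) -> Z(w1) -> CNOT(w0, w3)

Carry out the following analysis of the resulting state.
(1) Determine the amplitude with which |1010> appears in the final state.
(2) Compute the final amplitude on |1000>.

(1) The final state's coefficient on |1010> equals -sqrt(2)*exp(3*I*pi/4)/2.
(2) |1000> carries amplitude sqrt(2)*I/2 in the final state.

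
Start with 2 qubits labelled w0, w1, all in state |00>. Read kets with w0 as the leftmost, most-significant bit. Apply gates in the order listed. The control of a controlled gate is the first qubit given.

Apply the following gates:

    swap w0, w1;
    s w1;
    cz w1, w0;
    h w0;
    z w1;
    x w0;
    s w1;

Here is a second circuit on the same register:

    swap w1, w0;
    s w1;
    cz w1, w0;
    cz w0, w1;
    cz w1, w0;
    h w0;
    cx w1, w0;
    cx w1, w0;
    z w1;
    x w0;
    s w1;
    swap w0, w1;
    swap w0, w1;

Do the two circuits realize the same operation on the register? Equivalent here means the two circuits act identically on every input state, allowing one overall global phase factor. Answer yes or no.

Yes — the two circuits implement the same unitary up to a global phase.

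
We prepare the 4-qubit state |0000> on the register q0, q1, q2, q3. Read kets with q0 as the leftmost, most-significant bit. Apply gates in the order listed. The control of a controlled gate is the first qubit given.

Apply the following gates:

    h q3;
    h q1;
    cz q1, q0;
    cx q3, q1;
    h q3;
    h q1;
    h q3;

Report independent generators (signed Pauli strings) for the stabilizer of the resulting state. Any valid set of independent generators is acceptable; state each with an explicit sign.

One valid set of independent stabilizer generators is +IIIX, +ZIII, +IZII, +IIZI (any independent generating set of the same group is equally correct).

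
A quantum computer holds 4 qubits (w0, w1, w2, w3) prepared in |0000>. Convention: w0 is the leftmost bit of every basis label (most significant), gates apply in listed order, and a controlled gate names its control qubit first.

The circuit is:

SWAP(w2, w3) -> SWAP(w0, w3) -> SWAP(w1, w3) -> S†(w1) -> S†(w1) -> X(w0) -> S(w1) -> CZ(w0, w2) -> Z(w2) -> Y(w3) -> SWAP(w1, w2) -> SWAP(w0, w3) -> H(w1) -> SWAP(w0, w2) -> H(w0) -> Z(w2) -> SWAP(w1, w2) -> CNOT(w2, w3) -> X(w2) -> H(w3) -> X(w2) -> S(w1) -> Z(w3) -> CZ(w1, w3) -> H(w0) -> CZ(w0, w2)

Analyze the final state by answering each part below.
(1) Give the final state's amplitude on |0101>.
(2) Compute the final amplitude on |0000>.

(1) The amplitude on |0101> is -1/2.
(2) The amplitude on |0000> is 0.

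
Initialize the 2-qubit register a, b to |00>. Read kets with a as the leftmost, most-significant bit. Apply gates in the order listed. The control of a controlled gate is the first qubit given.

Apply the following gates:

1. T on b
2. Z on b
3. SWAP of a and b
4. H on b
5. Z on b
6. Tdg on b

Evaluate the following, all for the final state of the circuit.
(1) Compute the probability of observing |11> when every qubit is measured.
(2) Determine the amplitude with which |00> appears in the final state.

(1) The probability of measuring |11> is 0.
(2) The final state's coefficient on |00> equals sqrt(2)/2.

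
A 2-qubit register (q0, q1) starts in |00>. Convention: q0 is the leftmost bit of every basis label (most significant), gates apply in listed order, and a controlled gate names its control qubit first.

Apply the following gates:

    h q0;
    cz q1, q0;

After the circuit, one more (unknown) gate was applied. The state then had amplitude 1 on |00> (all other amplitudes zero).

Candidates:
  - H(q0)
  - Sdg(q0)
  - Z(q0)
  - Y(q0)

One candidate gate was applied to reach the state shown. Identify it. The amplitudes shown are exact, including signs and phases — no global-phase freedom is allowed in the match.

It was H(q0) that produced the state shown.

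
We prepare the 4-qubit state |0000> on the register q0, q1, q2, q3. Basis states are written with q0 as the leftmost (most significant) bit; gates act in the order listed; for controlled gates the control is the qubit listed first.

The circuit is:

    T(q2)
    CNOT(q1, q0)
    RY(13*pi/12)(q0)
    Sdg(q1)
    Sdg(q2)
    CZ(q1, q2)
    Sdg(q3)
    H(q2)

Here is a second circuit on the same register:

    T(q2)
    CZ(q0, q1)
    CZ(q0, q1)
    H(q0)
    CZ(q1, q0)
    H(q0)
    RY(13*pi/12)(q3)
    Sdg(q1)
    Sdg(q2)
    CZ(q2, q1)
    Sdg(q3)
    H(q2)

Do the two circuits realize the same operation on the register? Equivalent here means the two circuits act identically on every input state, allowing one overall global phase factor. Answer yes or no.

No, they are not equivalent — no single phase factor reconciles the two unitaries.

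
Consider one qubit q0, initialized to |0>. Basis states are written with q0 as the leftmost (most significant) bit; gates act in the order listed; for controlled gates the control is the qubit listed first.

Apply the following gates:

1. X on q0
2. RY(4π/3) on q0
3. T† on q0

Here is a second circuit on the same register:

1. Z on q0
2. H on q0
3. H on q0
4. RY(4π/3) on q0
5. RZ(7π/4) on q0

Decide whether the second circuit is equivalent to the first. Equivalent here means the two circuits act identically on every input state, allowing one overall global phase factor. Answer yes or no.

No: there is an input state on which the two circuits produce genuinely different outputs (not merely differing by a phase).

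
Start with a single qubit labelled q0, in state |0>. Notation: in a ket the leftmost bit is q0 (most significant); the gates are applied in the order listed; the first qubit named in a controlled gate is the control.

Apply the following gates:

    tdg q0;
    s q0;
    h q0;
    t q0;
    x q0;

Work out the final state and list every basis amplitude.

After the circuit, the state carries amplitude sqrt(2)*exp(I*pi/4)/2 on |0>, sqrt(2)/2 on |1>.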